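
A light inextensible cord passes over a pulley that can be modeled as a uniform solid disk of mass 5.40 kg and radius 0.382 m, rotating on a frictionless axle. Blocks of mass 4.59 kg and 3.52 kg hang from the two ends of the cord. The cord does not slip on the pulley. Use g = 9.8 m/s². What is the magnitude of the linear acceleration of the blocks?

a ≈ 0.970 m/s²

I = ½MR² = (1/2)(5.40)(0.382)² = 0.3940 kg·m².
Heavier block: m₁g − T₁ = m₁a. Lighter block: T₂ − m₂g = m₂a.
Pulley: (T₁ − T₂)R = Iα = I(a/R), so T₁ − T₂ = (I/R²)a = (1/2)M_p a = 2.700·a.
Adding the three: (m₁ − m₂)g = (m₁ + m₂ + 2.700)a, so a = (4.59 − 3.52)(9.8)/(4.59 + 3.52 + 2.700) = 0.9700 m/s².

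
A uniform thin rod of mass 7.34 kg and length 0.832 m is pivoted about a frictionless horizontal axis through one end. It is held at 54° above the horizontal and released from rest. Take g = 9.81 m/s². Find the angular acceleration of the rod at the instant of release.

α ≈ 10.4 rad/s²

About the pivot, I = (1/3)ML² = (1/3)(7.34)(0.832)² = 1.694 kg·m².
The weight acts at the center, a distance L/2 = 0.4160 m from the pivot; τ = Mg(L/2) cos 54° = 17.61 N·m.
α = τ/I = 17.61/1.694 = 10.40 rad/s².
(Equivalently α = (3g/(2L)) cos 54° = 10.40 rad/s².)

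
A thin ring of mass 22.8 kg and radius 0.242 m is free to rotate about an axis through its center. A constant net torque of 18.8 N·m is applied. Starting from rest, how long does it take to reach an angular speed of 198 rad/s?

t ≈ 14.1 s

I = MR² = (22.8)(0.242)² = 1.335 kg·m².
α = τ/I = 18.8/1.335 = 14.08 rad/s².
ω = αt ⇒ t = ω/α = 198/14.08 = 14.06 s.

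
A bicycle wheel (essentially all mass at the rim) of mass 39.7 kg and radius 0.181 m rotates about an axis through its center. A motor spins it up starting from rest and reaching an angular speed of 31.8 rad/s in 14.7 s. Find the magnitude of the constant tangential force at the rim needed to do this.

F ≈ 15.5 N

I = MR² = (39.7)(0.181)² = 1.301 kg·m².
α = Δω/Δt = (31.8 − 0)/14.7 = 2.163 rad/s².
The required torque is τ = Iα = (1.301)(2.163) = 2.814 N·m.
A tangential force at the rim gives τ = FR, so F = τ/R = 2.814/0.181 = 15.54 N.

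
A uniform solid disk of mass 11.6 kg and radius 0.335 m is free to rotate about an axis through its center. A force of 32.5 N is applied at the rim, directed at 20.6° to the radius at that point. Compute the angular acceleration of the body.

I = ½MR² = (1/2)(11.6)(0.335)² = 0.6509 kg·m².
Only the tangential component produces torque: τ = F R sinθ = (32.5)(0.335) sin 20.6° = 3.831 N·m.
From τ = Iα: α = 3.831/0.6509 = 5.885 rad/s².

α ≈ 5.89 rad/s²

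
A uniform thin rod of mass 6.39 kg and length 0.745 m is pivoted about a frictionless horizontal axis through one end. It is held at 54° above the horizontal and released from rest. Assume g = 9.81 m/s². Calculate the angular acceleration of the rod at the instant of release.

About the pivot, I = (1/3)ML² = (1/3)(6.39)(0.745)² = 1.182 kg·m².
The weight acts at the center, a distance L/2 = 0.3725 m from the pivot; τ = Mg(L/2) cos 54° = 13.73 N·m.
α = τ/I = 13.73/1.182 = 11.61 rad/s².

α ≈ 11.6 rad/s²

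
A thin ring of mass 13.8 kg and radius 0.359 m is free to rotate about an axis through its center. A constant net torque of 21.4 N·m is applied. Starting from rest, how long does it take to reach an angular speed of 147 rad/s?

I = MR² = (13.8)(0.359)² = 1.779 kg·m².
α = τ/I = 21.4/1.779 = 12.03 rad/s².
ω = αt ⇒ t = ω/α = 147/12.03 = 12.22 s.

t ≈ 12.2 s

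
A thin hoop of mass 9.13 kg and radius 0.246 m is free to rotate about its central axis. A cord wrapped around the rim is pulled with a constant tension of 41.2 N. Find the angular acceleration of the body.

α ≈ 18.3 rad/s²

I = MR² = (9.13)(0.246)² = 0.5525 kg·m².
τ = F R = (41.2)(0.246) = 10.14 N·m.
From τ = Iα: α = 10.14/0.5525 = 18.34 rad/s².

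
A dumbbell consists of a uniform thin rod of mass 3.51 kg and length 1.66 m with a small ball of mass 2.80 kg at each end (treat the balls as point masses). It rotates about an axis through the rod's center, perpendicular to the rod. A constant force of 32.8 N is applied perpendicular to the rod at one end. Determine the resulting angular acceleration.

I_rod = (1/12)ML² = (1/12)(3.51)(1.66)² = 0.8060 kg·m².
I_balls = 2·m·(L/2)² = 2(2.80)(0.8300)² = 3.858 kg·m².
Total I = 4.664 kg·m².
τ = F·(L/2) = (32.8)(0.830) = 27.22 N·m.
α = τ/I = 27.22/4.664 = 5.837 rad/s².

α ≈ 5.84 rad/s²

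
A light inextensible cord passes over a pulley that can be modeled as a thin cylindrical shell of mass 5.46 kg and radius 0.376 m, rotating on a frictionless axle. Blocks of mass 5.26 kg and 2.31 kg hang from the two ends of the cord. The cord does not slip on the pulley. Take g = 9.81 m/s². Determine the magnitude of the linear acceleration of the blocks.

I = MR² = (5.46)(0.376)² = 0.7719 kg·m².
Heavier block: m₁g − T₁ = m₁a. Lighter block: T₂ − m₂g = m₂a.
Pulley: (T₁ − T₂)R = Iα = I(a/R), so T₁ − T₂ = (I/R²)a = 1·M_p a = 5.460·a.
Adding the three: (m₁ − m₂)g = (m₁ + m₂ + 5.460)a, so a = (5.26 − 2.31)(9.81)/(5.26 + 2.31 + 5.460) = 2.221 m/s².

a ≈ 2.22 m/s²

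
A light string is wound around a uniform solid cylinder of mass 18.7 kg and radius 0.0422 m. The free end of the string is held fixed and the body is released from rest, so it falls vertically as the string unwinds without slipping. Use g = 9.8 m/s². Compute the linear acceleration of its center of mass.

Translation: Mg − T = Ma. Rotation about the center: TR = Iα with I = ½MR².
With a = αR: T = (I/R²)a = (1/2)M a, so Mg = (1 + 0.5000)Ma.
a = g/(1 + 0.5000) = 9.8/1.500 = 6.533 m/s².

a ≈ 6.53 m/s²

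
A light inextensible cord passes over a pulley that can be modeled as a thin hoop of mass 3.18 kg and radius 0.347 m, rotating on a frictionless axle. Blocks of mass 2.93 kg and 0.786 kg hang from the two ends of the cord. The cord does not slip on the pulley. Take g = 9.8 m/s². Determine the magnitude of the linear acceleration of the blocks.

a ≈ 3.05 m/s²

I = MR² = (3.18)(0.347)² = 0.3829 kg·m².
Heavier block: m₁g − T₁ = m₁a. Lighter block: T₂ − m₂g = m₂a.
Pulley: (T₁ − T₂)R = Iα = I(a/R), so T₁ − T₂ = (I/R²)a = 1·M_p a = 3.180·a.
Adding the three: (m₁ − m₂)g = (m₁ + m₂ + 3.180)a, so a = (2.93 − 0.786)(9.8)/(2.93 + 0.786 + 3.180) = 3.047 m/s².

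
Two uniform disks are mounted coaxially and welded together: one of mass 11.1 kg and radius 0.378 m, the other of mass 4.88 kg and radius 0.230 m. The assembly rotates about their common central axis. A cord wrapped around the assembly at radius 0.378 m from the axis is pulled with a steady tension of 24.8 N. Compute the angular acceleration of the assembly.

α ≈ 10.2 rad/s²

I = ½M₁R₁² + ½M₂R₂² = ½(11.1)(0.378)² + ½(4.88)(0.230)² = 0.9221 kg·m².
τ = F r = (24.8)(0.378) = 9.374 N·m.
α = τ/I = 9.374/0.9221 = 10.17 rad/s².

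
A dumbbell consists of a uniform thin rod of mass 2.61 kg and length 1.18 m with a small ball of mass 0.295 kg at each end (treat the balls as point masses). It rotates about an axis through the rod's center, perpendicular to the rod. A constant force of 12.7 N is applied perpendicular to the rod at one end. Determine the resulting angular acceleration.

I_rod = (1/12)ML² = (1/12)(2.61)(1.18)² = 0.3028 kg·m².
I_balls = 2·m·(L/2)² = 2(0.295)(0.5900)² = 0.2054 kg·m².
Total I = 0.5082 kg·m².
τ = F·(L/2) = (12.7)(0.590) = 7.493 N·m.
α = τ/I = 7.493/0.5082 = 14.74 rad/s².

α ≈ 14.7 rad/s²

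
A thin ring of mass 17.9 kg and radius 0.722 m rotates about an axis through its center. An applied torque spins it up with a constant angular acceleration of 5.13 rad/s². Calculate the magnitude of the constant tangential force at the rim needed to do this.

F ≈ 66.3 N

I = MR² = (17.9)(0.722)² = 9.331 kg·m².
The required torque is τ = Iα = (9.331)(5.130) = 47.87 N·m.
A tangential force at the rim gives τ = FR, so F = τ/R = 47.87/0.722 = 66.30 N.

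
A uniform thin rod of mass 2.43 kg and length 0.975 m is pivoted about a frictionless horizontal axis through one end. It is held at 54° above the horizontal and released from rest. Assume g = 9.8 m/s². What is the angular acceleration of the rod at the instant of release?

α ≈ 8.86 rad/s²

About the pivot, I = (1/3)ML² = (1/3)(2.43)(0.975)² = 0.7700 kg·m².
The weight acts at the center, a distance L/2 = 0.4875 m from the pivot; τ = Mg(L/2) cos 54° = 6.824 N·m.
α = τ/I = 6.824/0.7700 = 8.862 rad/s².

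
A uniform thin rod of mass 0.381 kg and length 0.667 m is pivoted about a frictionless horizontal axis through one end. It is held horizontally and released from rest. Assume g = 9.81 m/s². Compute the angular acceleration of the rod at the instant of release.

About the pivot, I = (1/3)ML² = (1/3)(0.381)(0.667)² = 0.05650 kg·m².
The weight acts at the center, a distance L/2 = 0.3335 m from the pivot; τ = Mg(L/2) = 1.246 N·m.
α = τ/I = 1.246/0.05650 = 22.06 rad/s².

α ≈ 22.1 rad/s²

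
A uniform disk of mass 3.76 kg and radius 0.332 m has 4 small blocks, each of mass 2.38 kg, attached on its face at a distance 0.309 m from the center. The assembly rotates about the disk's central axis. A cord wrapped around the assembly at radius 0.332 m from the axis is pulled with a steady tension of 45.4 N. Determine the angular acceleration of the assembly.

α ≈ 13.5 rad/s²

I_disk = ½MR² = ½(3.76)(0.332)² = 0.2072 kg·m².
I_blocks = 4·m·r² = 4(2.38)(0.309)² = 0.9090 kg·m².
Total I = 1.116 kg·m².
τ = F r = (45.4)(0.332) = 15.07 N·m.
α = τ/I = 15.07/1.116 = 13.50 rad/s².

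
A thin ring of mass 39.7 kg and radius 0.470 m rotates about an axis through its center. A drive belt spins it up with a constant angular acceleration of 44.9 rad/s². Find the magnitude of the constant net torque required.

τ ≈ 394 N·m

I = MR² = (39.7)(0.470)² = 8.770 kg·m².
τ = Iα = (8.770)(44.90) = 393.8 N·m.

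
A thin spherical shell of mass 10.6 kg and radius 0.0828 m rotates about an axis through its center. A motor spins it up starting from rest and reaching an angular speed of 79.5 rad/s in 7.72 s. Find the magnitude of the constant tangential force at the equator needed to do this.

I = (2/3)MR² = (2/3)(10.6)(0.0828)² = 0.04845 kg·m².
α = Δω/Δt = (79.5 − 0)/7.72 = 10.30 rad/s².
The required torque is τ = Iα = (0.04845)(10.30) = 0.4989 N·m.
A tangential force at the equator gives τ = FR, so F = τ/R = 0.4989/0.0828 = 6.026 N.

F ≈ 6.03 N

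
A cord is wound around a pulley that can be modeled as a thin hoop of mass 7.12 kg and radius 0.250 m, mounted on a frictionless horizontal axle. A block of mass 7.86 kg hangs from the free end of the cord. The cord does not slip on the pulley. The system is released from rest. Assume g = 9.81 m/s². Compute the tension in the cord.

T ≈ 36.6 N

I = MR² = (7.12)(0.250)² = 0.4450 kg·m².
Block: mg − T = ma. Pulley: TR = Iα. No-slip: a = αR, so T = (I/R²)a = 7.120·a.
Then mg = (m + 7.120)a, so a = (7.86)(9.81)/(7.86 + 7.120) = 5.147 m/s².
T = 7.120·a = 36.65 N.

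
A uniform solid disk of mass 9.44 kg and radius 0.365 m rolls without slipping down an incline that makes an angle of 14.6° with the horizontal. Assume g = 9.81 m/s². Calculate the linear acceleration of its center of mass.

Translation along the incline: Mg sinθ − f = Ma.
Rotation about the center: fR = Iα with I = ½MR². No-slip gives a = αR, so f = (I/R²)a = (1/2)M a.
Substituting: Mg sinθ = (1 + 0.5000)Ma, so a = g sinθ/(1 + 0.5000) = (9.81) sin 14.6° / 1.500 = 1.649 m/s².

a ≈ 1.65 m/s²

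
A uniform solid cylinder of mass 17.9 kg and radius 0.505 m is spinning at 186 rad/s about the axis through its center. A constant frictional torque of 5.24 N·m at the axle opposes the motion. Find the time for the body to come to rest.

I = ½MR² = (1/2)(17.9)(0.505)² = 2.282 kg·m².
The net torque has magnitude 5.24 N·m, opposing ω.
|α| = τ/I = 5.240/2.282 = 2.296 rad/s² (deceleration).
0 = ω₀ − |α|t ⇒ t = ω₀/|α| = 186/2.296 = 81.02 s.

t ≈ 81.0 s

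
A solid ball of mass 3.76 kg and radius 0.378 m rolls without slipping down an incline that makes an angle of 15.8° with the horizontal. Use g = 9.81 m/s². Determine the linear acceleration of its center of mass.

Translation along the incline: Mg sinθ − f = Ma.
Rotation about the center: fR = Iα with I = (2/5)MR². No-slip gives a = αR, so f = (I/R²)a = (2/5)M a.
Substituting: Mg sinθ = (1 + 0.4000)Ma, so a = g sinθ/(1 + 0.4000) = (9.81) sin 15.8° / 1.400 = 1.908 m/s².

a ≈ 1.91 m/s²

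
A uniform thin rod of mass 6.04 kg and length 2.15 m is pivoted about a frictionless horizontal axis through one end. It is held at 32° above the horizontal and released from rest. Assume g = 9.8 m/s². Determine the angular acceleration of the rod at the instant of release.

α ≈ 5.80 rad/s²

About the pivot, I = (1/3)ML² = (1/3)(6.04)(2.15)² = 9.307 kg·m².
The weight acts at the center, a distance L/2 = 1.075 m from the pivot; τ = Mg(L/2) cos 32° = 53.96 N·m.
α = τ/I = 53.96/9.307 = 5.798 rad/s².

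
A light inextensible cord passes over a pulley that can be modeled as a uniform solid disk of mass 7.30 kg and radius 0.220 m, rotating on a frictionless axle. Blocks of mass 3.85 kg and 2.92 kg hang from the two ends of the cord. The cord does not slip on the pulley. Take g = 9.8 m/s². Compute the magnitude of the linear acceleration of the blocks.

a ≈ 0.875 m/s²

I = ½MR² = (1/2)(7.30)(0.220)² = 0.1767 kg·m².
Heavier block: m₁g − T₁ = m₁a. Lighter block: T₂ − m₂g = m₂a.
Pulley: (T₁ − T₂)R = Iα = I(a/R), so T₁ − T₂ = (I/R²)a = (1/2)M_p a = 3.650·a.
Adding the three: (m₁ − m₂)g = (m₁ + m₂ + 3.650)a, so a = (3.85 − 2.92)(9.8)/(3.85 + 2.92 + 3.650) = 0.8747 m/s².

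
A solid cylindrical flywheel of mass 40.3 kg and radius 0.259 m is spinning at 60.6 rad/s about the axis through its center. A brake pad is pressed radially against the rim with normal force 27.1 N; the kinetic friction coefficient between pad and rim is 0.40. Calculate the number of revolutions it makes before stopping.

≈ 141 revolutions

I = ½MR² = (1/2)(40.3)(0.259)² = 1.352 kg·m².
Friction force f = μN = (0.40)(27.1) = 10.84 N at the rim; torque magnitude τ = fR = 2.808 N·m, opposing ω.
|α| = τ/I = 2.808/1.352 = 2.077 rad/s² (deceleration).
ω² = ω₀² − 2|α|θ with ω = 0 ⇒ θ = ω₀²/(2|α|) = 884.0 rad = 140.7 rev.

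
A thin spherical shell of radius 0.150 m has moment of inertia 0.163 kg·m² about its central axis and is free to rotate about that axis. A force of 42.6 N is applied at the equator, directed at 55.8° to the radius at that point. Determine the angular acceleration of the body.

α ≈ 32.4 rad/s²

Only the tangential component produces torque: τ = F R sinθ = (42.6)(0.150) sin 55.8° = 5.285 N·m.
Newton's second law for rotation, τ = Iα, gives α = τ/I = 5.285/0.1630 = 32.42 rad/s².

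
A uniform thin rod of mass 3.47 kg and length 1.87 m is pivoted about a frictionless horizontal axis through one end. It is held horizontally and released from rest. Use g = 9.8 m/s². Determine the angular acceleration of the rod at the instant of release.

α ≈ 7.86 rad/s²

About the pivot, I = (1/3)ML² = (1/3)(3.47)(1.87)² = 4.045 kg·m².
The weight acts at the center, a distance L/2 = 0.9350 m from the pivot; τ = Mg(L/2) = 31.80 N·m.
α = τ/I = 31.80/4.045 = 7.861 rad/s².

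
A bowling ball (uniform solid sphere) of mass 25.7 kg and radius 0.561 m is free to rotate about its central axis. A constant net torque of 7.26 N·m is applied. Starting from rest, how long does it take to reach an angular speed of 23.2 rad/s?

I = (2/5)MR² = (2/5)(25.7)(0.561)² = 3.235 kg·m².
α = τ/I = 7.26/3.235 = 2.244 rad/s².
ω = αt ⇒ t = ω/α = 23.2/2.244 = 10.34 s.

t ≈ 10.3 s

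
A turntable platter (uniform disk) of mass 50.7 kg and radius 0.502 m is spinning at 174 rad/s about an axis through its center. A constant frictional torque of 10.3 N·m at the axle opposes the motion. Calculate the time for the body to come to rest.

t ≈ 108 s

I = ½MR² = (1/2)(50.7)(0.502)² = 6.388 kg·m².
The net torque has magnitude 10.3 N·m, opposing ω.
|α| = τ/I = 10.30/6.388 = 1.612 rad/s² (deceleration).
0 = ω₀ − |α|t ⇒ t = ω₀/|α| = 174/1.612 = 107.9 s.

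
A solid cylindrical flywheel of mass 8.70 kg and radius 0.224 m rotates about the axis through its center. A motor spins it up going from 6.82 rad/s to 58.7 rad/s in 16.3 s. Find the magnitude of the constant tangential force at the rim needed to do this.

I = ½MR² = (1/2)(8.70)(0.224)² = 0.2183 kg·m².
α = Δω/Δt = (58.7 − 6.82)/16.3 = 3.183 rad/s².
The required torque is τ = Iα = (0.2183)(3.183) = 0.6947 N·m.
A tangential force at the rim gives τ = FR, so F = τ/R = 0.6947/0.224 = 3.101 N.

F ≈ 3.10 N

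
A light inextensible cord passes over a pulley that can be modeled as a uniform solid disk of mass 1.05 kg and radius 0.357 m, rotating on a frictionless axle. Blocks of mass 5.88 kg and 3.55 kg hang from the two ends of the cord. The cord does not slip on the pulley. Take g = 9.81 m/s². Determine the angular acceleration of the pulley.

α ≈ 6.43 rad/s²

I = ½MR² = (1/2)(1.05)(0.357)² = 0.06691 kg·m².
Heavier block: m₁g − T₁ = m₁a. Lighter block: T₂ − m₂g = m₂a.
Pulley: (T₁ − T₂)R = Iα = I(a/R), so T₁ − T₂ = (I/R²)a = (1/2)M_p a = 0.5250·a.
Adding the three: (m₁ − m₂)g = (m₁ + m₂ + 0.5250)a, so a = (5.88 − 3.55)(9.81)/(5.88 + 3.55 + 0.5250) = 2.296 m/s².
α = a/R = 2.296/0.357 = 6.432 rad/s².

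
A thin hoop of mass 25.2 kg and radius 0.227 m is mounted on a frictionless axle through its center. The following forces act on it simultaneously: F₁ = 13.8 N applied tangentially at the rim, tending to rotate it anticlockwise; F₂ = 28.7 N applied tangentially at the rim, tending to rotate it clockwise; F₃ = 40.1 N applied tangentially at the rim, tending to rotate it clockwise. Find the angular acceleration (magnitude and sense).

α ≈ 9.61 rad/s², clockwise

I = MR² = (25.2)(0.227)² = 1.299 kg·m².
Taking anticlockwise as positive: τ₁ = +(13.8)(0.227) = +3.133 N·m; τ₂ = −(28.7)(0.227) = −6.515 N·m; τ₃ = −(40.1)(0.227) = −9.103 N·m.
Net torque τ = -12.48 N·m.
α = τ/I = -12.48/1.299 = -9.615 rad/s².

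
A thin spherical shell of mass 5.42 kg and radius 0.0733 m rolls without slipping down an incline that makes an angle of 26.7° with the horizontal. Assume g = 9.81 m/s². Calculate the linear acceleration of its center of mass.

a ≈ 2.64 m/s²

Translation along the incline: Mg sinθ − f = Ma.
Rotation about the center: fR = Iα with I = (2/3)MR². No-slip gives a = αR, so f = (I/R²)a = (2/3)M a.
Substituting: Mg sinθ = (1 + 0.6667)Ma, so a = g sinθ/(1 + 0.6667) = (9.81) sin 26.7° / 1.667 = 2.645 m/s².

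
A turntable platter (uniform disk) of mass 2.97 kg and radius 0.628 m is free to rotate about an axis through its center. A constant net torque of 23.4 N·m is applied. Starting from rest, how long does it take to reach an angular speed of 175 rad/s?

t ≈ 4.38 s

I = ½MR² = (1/2)(2.97)(0.628)² = 0.5857 kg·m².
α = τ/I = 23.4/0.5857 = 39.95 rad/s².
ω = αt ⇒ t = ω/α = 175/39.95 = 4.380 s.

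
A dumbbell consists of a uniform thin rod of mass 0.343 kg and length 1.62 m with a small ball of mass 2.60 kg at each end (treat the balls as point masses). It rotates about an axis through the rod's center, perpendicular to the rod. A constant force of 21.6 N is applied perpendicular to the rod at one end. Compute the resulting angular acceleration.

I_rod = (1/12)ML² = (1/12)(0.343)(1.62)² = 0.07501 kg·m².
I_balls = 2·m·(L/2)² = 2(2.60)(0.8100)² = 3.412 kg·m².
Total I = 3.487 kg·m².
τ = F·(L/2) = (21.6)(0.810) = 17.50 N·m.
α = τ/I = 17.50/3.487 = 5.018 rad/s².

α ≈ 5.02 rad/s²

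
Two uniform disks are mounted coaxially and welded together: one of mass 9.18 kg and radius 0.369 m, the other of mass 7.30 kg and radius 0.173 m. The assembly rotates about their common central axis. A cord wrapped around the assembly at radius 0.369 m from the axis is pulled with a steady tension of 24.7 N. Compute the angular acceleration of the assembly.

α ≈ 12.4 rad/s²

I = ½M₁R₁² + ½M₂R₂² = ½(9.18)(0.369)² + ½(7.30)(0.173)² = 0.7342 kg·m².
τ = F r = (24.7)(0.369) = 9.114 N·m.
α = τ/I = 9.114/0.7342 = 12.41 rad/s².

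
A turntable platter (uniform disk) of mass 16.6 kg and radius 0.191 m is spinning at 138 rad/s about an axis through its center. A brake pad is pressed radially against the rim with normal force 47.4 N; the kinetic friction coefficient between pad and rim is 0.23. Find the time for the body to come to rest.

t ≈ 20.1 s

I = ½MR² = (1/2)(16.6)(0.191)² = 0.3028 kg·m².
Friction force f = μN = (0.23)(47.4) = 10.90 N at the rim; torque magnitude τ = fR = 2.082 N·m, opposing ω.
|α| = τ/I = 2.082/0.3028 = 6.877 rad/s² (deceleration).
0 = ω₀ − |α|t ⇒ t = ω₀/|α| = 138/6.877 = 20.07 s.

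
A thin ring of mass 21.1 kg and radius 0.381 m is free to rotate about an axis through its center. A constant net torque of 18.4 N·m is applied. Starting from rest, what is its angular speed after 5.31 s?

I = MR² = (21.1)(0.381)² = 3.063 kg·m².
α = τ/I = 18.4/3.063 = 6.007 rad/s².
ω = ω₀ + αt = 0 + (6.007)(5.31) = 31.90 rad/s.

ω ≈ 31.9 rad/s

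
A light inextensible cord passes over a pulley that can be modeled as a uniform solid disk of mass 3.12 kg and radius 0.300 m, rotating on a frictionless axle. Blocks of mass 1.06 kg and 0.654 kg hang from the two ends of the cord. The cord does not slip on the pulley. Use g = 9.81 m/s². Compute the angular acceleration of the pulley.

I = ½MR² = (1/2)(3.12)(0.300)² = 0.1404 kg·m².
Heavier block: m₁g − T₁ = m₁a. Lighter block: T₂ − m₂g = m₂a.
Pulley: (T₁ − T₂)R = Iα = I(a/R), so T₁ − T₂ = (I/R²)a = (1/2)M_p a = 1.560·a.
Adding the three: (m₁ − m₂)g = (m₁ + m₂ + 1.560)a, so a = (1.06 − 0.654)(9.81)/(1.06 + 0.654 + 1.560) = 1.217 m/s².
α = a/R = 1.217/0.300 = 4.055 rad/s².

α ≈ 4.06 rad/s²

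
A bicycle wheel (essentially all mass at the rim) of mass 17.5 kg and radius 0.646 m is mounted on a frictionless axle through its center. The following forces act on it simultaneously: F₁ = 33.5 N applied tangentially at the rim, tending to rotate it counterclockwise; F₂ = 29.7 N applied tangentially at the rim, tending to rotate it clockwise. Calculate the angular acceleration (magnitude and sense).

α ≈ 0.336 rad/s², counterclockwise

I = MR² = (17.5)(0.646)² = 7.303 kg·m².
Taking counterclockwise as positive: τ₁ = +(33.5)(0.646) = +21.64 N·m; τ₂ = −(29.7)(0.646) = −19.19 N·m.
Net torque τ = 2.455 N·m.
α = τ/I = 2.455/7.303 = 0.3361 rad/s².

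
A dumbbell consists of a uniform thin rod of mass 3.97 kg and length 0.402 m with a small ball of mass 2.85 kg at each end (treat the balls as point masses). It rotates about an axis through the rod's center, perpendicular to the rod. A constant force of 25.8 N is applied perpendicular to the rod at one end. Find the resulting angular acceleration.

I_rod = (1/12)ML² = (1/12)(3.97)(0.402)² = 0.05346 kg·m².
I_balls = 2·m·(L/2)² = 2(2.85)(0.2010)² = 0.2303 kg·m².
Total I = 0.2837 kg·m².
τ = F·(L/2) = (25.8)(0.201) = 5.186 N·m.
α = τ/I = 5.186/0.2837 = 18.28 rad/s².

α ≈ 18.3 rad/s²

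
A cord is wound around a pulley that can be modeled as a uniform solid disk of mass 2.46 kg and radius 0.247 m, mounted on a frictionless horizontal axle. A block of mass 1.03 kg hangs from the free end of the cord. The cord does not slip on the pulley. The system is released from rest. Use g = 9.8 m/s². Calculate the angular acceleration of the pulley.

I = ½MR² = (1/2)(2.46)(0.247)² = 0.07504 kg·m².
Block: mg − T = ma. Pulley: TR = Iα. No-slip: a = αR, so T = (I/R²)a = 1.230·a.
Then mg = (m + 1.230)a, so a = (1.03)(9.8)/(1.03 + 1.230) = 4.466 m/s².
α = a/R = 4.466/0.247 = 18.08 rad/s².

α ≈ 18.1 rad/s²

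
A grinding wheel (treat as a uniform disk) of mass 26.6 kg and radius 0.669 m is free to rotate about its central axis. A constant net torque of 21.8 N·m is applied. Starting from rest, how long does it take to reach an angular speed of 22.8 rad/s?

t ≈ 6.23 s

I = ½MR² = (1/2)(26.6)(0.669)² = 5.953 kg·m².
α = τ/I = 21.8/5.953 = 3.662 rad/s².
ω = αt ⇒ t = ω/α = 22.8/3.662 = 6.226 s.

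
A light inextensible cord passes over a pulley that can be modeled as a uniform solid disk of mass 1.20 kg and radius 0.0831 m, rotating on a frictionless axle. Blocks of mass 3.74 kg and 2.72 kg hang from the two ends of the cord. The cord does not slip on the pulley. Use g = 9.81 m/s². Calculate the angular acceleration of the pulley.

α ≈ 17.1 rad/s²

I = ½MR² = (1/2)(1.20)(0.0831)² = 0.004143 kg·m².
Heavier block: m₁g − T₁ = m₁a. Lighter block: T₂ − m₂g = m₂a.
Pulley: (T₁ − T₂)R = Iα = I(a/R), so T₁ − T₂ = (I/R²)a = (1/2)M_p a = 0.6000·a.
Adding the three: (m₁ − m₂)g = (m₁ + m₂ + 0.6000)a, so a = (3.74 − 2.72)(9.81)/(3.74 + 2.72 + 0.6000) = 1.417 m/s².
α = a/R = 1.417/0.0831 = 17.06 rad/s².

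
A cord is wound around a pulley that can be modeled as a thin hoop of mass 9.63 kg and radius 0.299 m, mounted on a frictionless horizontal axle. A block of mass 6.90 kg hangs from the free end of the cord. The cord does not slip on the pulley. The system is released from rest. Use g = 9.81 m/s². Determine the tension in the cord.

T ≈ 39.4 N

I = MR² = (9.63)(0.299)² = 0.8609 kg·m².
Block: mg − T = ma. Pulley: TR = Iα. No-slip: a = αR, so T = (I/R²)a = 9.630·a.
Then mg = (m + 9.630)a, so a = (6.90)(9.81)/(6.90 + 9.630) = 4.095 m/s².
T = 9.630·a = 39.43 N.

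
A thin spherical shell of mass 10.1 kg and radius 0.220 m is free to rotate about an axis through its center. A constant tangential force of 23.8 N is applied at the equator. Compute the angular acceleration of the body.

α ≈ 16.1 rad/s²

I = (2/3)MR² = (2/3)(10.1)(0.220)² = 0.3259 kg·m².
τ = F R = (23.8)(0.220) = 5.236 N·m.
From τ = Iα: α = 5.236/0.3259 = 16.07 rad/s².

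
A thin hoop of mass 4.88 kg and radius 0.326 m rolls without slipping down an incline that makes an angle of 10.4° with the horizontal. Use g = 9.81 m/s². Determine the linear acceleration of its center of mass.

a ≈ 0.885 m/s²

Translation along the incline: Mg sinθ − f = Ma.
Rotation about the center: fR = Iα with I = MR². No-slip gives a = αR, so f = (I/R²)a = M a.
Substituting: Mg sinθ = (1 + 1.000)Ma, so a = g sinθ/(1 + 1.000) = (9.81) sin 10.4° / 2.000 = 0.8854 m/s².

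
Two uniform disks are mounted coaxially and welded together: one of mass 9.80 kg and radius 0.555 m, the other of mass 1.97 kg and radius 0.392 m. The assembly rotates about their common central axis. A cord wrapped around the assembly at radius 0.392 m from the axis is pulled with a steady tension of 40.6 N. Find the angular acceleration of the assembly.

α ≈ 9.58 rad/s²

I = ½M₁R₁² + ½M₂R₂² = ½(9.80)(0.555)² + ½(1.97)(0.392)² = 1.661 kg·m².
τ = F r = (40.6)(0.392) = 15.92 N·m.
α = τ/I = 15.92/1.661 = 9.584 rad/s².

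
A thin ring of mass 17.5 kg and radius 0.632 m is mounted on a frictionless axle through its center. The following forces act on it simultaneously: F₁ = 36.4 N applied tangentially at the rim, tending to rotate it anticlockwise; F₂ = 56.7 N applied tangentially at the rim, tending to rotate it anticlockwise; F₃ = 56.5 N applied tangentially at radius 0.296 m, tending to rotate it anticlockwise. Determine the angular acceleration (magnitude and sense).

I = MR² = (17.5)(0.632)² = 6.990 kg·m².
Taking anticlockwise as positive: τ₁ = +(36.4)(0.632) = +23.00 N·m; τ₂ = +(56.7)(0.632) = +35.83 N·m; τ₃ = +(56.5)(0.296) = +16.72 N·m.
Net torque τ = 75.56 N·m.
α = τ/I = 75.56/6.990 = 10.81 rad/s².

α ≈ 10.8 rad/s², anticlockwise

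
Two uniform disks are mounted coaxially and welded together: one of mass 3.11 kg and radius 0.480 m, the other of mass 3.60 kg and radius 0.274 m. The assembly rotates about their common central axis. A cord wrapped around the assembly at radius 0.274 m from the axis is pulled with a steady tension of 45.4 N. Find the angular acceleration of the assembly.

I = ½M₁R₁² + ½M₂R₂² = ½(3.11)(0.480)² + ½(3.60)(0.274)² = 0.4934 kg·m².
τ = F r = (45.4)(0.274) = 12.44 N·m.
α = τ/I = 12.44/0.4934 = 25.21 rad/s².

α ≈ 25.2 rad/s²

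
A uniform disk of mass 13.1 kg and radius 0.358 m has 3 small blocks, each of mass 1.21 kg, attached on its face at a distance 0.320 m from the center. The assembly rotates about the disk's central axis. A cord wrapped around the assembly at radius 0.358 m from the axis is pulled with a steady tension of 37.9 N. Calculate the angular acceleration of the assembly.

I_disk = ½MR² = ½(13.1)(0.358)² = 0.8395 kg·m².
I_blocks = 3·m·r² = 3(1.21)(0.320)² = 0.3717 kg·m².
Total I = 1.211 kg·m².
τ = F r = (37.9)(0.358) = 13.57 N·m.
α = τ/I = 13.57/1.211 = 11.20 rad/s².

α ≈ 11.2 rad/s²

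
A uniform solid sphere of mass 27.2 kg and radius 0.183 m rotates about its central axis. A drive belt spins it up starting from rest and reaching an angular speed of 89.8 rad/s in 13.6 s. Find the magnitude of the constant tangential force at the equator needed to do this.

F ≈ 13.1 N

I = (2/5)MR² = (2/5)(27.2)(0.183)² = 0.3644 kg·m².
α = Δω/Δt = (89.8 − 0)/13.6 = 6.603 rad/s².
The required torque is τ = Iα = (0.3644)(6.603) = 2.406 N·m.
A tangential force at the equator gives τ = FR, so F = τ/R = 2.406/0.183 = 13.15 N.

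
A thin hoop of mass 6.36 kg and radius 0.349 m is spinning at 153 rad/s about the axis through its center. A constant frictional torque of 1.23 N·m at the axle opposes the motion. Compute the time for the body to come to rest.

I = MR² = (6.36)(0.349)² = 0.7747 kg·m².
The net torque has magnitude 1.23 N·m, opposing ω.
|α| = τ/I = 1.230/0.7747 = 1.588 rad/s² (deceleration).
0 = ω₀ − |α|t ⇒ t = ω₀/|α| = 153/1.588 = 96.36 s.

t ≈ 96.4 s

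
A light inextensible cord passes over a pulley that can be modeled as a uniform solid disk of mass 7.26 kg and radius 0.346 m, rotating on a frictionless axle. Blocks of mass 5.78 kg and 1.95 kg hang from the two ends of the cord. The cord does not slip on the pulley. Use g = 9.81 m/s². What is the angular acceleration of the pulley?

α ≈ 9.56 rad/s²

I = ½MR² = (1/2)(7.26)(0.346)² = 0.4346 kg·m².
Heavier block: m₁g − T₁ = m₁a. Lighter block: T₂ − m₂g = m₂a.
Pulley: (T₁ − T₂)R = Iα = I(a/R), so T₁ − T₂ = (I/R²)a = (1/2)M_p a = 3.630·a.
Adding the three: (m₁ − m₂)g = (m₁ + m₂ + 3.630)a, so a = (5.78 − 1.95)(9.81)/(5.78 + 1.95 + 3.630) = 3.307 m/s².
α = a/R = 3.307/0.346 = 9.559 rad/s².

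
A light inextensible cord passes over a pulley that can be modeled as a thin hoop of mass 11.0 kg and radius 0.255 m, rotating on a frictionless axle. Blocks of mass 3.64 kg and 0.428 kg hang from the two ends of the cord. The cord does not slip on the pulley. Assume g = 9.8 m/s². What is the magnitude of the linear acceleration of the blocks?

I = MR² = (11.0)(0.255)² = 0.7153 kg·m².
Heavier block: m₁g − T₁ = m₁a. Lighter block: T₂ − m₂g = m₂a.
Pulley: (T₁ − T₂)R = Iα = I(a/R), so T₁ − T₂ = (I/R²)a = 1·M_p a = 11.00·a.
Adding the three: (m₁ − m₂)g = (m₁ + m₂ + 11.00)a, so a = (3.64 − 0.428)(9.8)/(3.64 + 0.428 + 11.00) = 2.089 m/s².

a ≈ 2.09 m/s²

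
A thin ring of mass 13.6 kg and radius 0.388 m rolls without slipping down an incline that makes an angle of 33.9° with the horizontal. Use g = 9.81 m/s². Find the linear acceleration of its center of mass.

a ≈ 2.74 m/s²

Translation along the incline: Mg sinθ − f = Ma.
Rotation about the center: fR = Iα with I = MR². No-slip gives a = αR, so f = (I/R²)a = M a.
Substituting: Mg sinθ = (1 + 1.000)Ma, so a = g sinθ/(1 + 1.000) = (9.81) sin 33.9° / 2.000 = 2.736 m/s².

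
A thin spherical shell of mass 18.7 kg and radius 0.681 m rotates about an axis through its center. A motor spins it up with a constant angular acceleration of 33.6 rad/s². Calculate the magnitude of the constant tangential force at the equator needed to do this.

I = (2/3)MR² = (2/3)(18.7)(0.681)² = 5.782 kg·m².
The required torque is τ = Iα = (5.782)(33.60) = 194.3 N·m.
A tangential force at the equator gives τ = FR, so F = τ/R = 194.3/0.681 = 285.3 N.

F ≈ 285 N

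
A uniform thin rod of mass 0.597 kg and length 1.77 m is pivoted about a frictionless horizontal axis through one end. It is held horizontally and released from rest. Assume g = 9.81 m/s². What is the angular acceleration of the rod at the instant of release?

α ≈ 8.31 rad/s²

About the pivot, I = (1/3)ML² = (1/3)(0.597)(1.77)² = 0.6234 kg·m².
The weight acts at the center, a distance L/2 = 0.8850 m from the pivot; τ = Mg(L/2) = 5.183 N·m.
α = τ/I = 5.183/0.6234 = 8.314 rad/s².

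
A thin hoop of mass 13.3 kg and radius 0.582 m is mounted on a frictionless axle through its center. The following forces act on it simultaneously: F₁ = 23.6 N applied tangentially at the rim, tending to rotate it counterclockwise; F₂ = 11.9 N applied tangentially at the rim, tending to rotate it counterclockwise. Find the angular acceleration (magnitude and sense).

α ≈ 4.59 rad/s², counterclockwise

I = MR² = (13.3)(0.582)² = 4.505 kg·m².
Taking counterclockwise as positive: τ₁ = +(23.6)(0.582) = +13.74 N·m; τ₂ = +(11.9)(0.582) = +6.926 N·m.
Net torque τ = 20.66 N·m.
α = τ/I = 20.66/4.505 = 4.586 rad/s².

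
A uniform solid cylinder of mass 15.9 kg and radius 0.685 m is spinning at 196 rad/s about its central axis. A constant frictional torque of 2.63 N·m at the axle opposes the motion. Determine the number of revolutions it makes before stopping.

I = ½MR² = (1/2)(15.9)(0.685)² = 3.730 kg·m².
The net torque has magnitude 2.63 N·m, opposing ω.
|α| = τ/I = 2.630/3.730 = 0.7050 rad/s² (deceleration).
ω² = ω₀² − 2|α|θ with ω = 0 ⇒ θ = ω₀²/(2|α|) = 27240 rad = 4336 rev.

≈ 4340 revolutions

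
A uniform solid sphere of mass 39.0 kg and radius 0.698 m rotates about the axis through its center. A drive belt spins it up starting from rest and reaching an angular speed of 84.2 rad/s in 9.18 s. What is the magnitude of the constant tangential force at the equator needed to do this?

F ≈ 99.9 N

I = (2/5)MR² = (2/5)(39.0)(0.698)² = 7.600 kg·m².
α = Δω/Δt = (84.2 − 0)/9.18 = 9.172 rad/s².
The required torque is τ = Iα = (7.600)(9.172) = 69.71 N·m.
A tangential force at the equator gives τ = FR, so F = τ/R = 69.71/0.698 = 99.87 N.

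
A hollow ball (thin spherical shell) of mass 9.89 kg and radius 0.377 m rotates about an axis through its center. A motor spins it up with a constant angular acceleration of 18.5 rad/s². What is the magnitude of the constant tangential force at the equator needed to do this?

I = (2/3)MR² = (2/3)(9.89)(0.377)² = 0.9371 kg·m².
The required torque is τ = Iα = (0.9371)(18.50) = 17.34 N·m.
A tangential force at the equator gives τ = FR, so F = τ/R = 17.34/0.377 = 45.99 N.

F ≈ 46.0 N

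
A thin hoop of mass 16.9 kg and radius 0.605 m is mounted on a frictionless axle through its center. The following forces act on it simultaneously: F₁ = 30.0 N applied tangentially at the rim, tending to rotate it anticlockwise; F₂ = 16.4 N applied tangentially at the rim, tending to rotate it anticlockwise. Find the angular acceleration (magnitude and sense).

α ≈ 4.54 rad/s², anticlockwise

I = MR² = (16.9)(0.605)² = 6.186 kg·m².
Taking anticlockwise as positive: τ₁ = +(30.0)(0.605) = +18.15 N·m; τ₂ = +(16.4)(0.605) = +9.922 N·m.
Net torque τ = 28.07 N·m.
α = τ/I = 28.07/6.186 = 4.538 rad/s².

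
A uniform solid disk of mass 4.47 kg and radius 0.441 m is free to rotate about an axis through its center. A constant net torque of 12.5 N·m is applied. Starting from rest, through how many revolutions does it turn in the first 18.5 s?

I = ½MR² = (1/2)(4.47)(0.441)² = 0.4347 kg·m².
α = τ/I = 12.5/0.4347 = 28.76 rad/s².
θ = ½αt² = ½(28.76)(18.5)² = 4921 rad.
Revolutions = θ/(2π) = 783.2.

≈ 783 revolutions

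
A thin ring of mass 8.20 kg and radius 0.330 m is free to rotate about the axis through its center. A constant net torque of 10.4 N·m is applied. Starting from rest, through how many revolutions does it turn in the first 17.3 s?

≈ 277 revolutions

I = MR² = (8.20)(0.330)² = 0.8930 kg·m².
α = τ/I = 10.4/0.8930 = 11.65 rad/s².
θ = ½αt² = ½(11.65)(17.3)² = 1743 rad.
Revolutions = θ/(2π) = 277.4.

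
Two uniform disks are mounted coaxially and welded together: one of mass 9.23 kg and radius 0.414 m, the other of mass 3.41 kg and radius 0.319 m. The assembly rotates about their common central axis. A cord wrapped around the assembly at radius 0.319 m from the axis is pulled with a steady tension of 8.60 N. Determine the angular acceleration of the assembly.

I = ½M₁R₁² + ½M₂R₂² = ½(9.23)(0.414)² + ½(3.41)(0.319)² = 0.9645 kg·m².
τ = F r = (8.60)(0.319) = 2.743 N·m.
α = τ/I = 2.743/0.9645 = 2.844 rad/s².

α ≈ 2.84 rad/s²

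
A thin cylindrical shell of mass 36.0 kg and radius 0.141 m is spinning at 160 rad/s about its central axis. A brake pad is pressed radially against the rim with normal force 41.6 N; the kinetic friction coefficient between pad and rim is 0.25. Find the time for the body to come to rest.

I = MR² = (36.0)(0.141)² = 0.7157 kg·m².
Friction force f = μN = (0.25)(41.6) = 10.40 N at the rim; torque magnitude τ = fR = 1.466 N·m, opposing ω.
|α| = τ/I = 1.466/0.7157 = 2.049 rad/s² (deceleration).
0 = ω₀ − |α|t ⇒ t = ω₀/|α| = 160/2.049 = 78.09 s.

t ≈ 78.1 s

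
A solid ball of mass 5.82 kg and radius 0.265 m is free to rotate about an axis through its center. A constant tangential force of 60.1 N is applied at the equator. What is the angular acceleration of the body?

α ≈ 97.4 rad/s²

I = (2/5)MR² = (2/5)(5.82)(0.265)² = 0.1635 kg·m².
τ = F R = (60.1)(0.265) = 15.93 N·m.
From τ = Iα: α = 15.93/0.1635 = 97.42 rad/s².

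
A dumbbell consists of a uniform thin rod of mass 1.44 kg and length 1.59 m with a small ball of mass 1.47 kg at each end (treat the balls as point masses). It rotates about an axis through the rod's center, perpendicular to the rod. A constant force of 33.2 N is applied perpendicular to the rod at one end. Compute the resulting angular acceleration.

α ≈ 12.2 rad/s²

I_rod = (1/12)ML² = (1/12)(1.44)(1.59)² = 0.3034 kg·m².
I_balls = 2·m·(L/2)² = 2(1.47)(0.7950)² = 1.858 kg·m².
Total I = 2.162 kg·m².
τ = F·(L/2) = (33.2)(0.795) = 26.39 N·m.
α = τ/I = 26.39/2.162 = 12.21 rad/s².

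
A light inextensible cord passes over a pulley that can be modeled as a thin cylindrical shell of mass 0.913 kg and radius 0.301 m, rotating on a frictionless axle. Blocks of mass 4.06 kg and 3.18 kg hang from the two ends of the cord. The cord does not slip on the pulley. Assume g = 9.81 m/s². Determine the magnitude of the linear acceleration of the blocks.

I = MR² = (0.913)(0.301)² = 0.08272 kg·m².
Heavier block: m₁g − T₁ = m₁a. Lighter block: T₂ − m₂g = m₂a.
Pulley: (T₁ − T₂)R = Iα = I(a/R), so T₁ − T₂ = (I/R²)a = 1·M_p a = 0.9130·a.
Adding the three: (m₁ − m₂)g = (m₁ + m₂ + 0.9130)a, so a = (4.06 − 3.18)(9.81)/(4.06 + 3.18 + 0.9130) = 1.059 m/s².

a ≈ 1.06 m/s²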